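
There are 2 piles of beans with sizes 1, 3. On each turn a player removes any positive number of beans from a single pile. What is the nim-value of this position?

2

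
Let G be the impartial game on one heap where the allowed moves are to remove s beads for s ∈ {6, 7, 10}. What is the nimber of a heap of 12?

Compute g(0), g(1), … for moves {6, 7, 10}:
g(0) = mex{} = 0
g(1) = mex{} = 0
g(2) = mex{} = 0
g(3) = mex{} = 0
g(4) = mex{} = 0
g(5) = mex{} = 0
g(6) = mex{0} = 1
g(7) = mex{0} = 1
g(8) = mex{0} = 1
g(9) = mex{0} = 1
g(10) = mex{0} = 1
g(11) = mex{0} = 1
g(12) = mex{0,1} = 2
So g(12) = 2.

2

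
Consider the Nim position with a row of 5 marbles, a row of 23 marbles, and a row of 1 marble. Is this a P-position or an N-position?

Bitwise XOR of the heap sizes:
  00101  (5)
  10111  (23)
  00001  (1)
  -----
  10011  (19)
The nim-sum is 19 ≠ 0, so this is an N-position: the player to move can win.

N-position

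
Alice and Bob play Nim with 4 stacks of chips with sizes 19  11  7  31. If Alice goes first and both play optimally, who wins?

Bob wins

Nim-sum: 19 XOR 11 XOR 7 XOR 31 = 0.
The nim-sum is 0, so this is a P-position: the player to move is in a losing position under optimal play; Alice is about to move from it and so loses — Bob wins.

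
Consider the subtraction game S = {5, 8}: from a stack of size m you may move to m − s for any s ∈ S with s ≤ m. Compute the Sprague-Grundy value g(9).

Build the Grundy sequence with g(k) = mex{g(k−s) : s ∈ {5, 8}, s ≤ k}:
k:     0  1  2  3  4  5  6  7  8  9
g(k):  0  0  0  0  0  1  1  1  1  1
So g(9) = 1.

1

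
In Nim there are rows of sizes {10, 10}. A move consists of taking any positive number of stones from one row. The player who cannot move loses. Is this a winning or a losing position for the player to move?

Losing position

Compute the nim-sum pairwise:
10 ^ 10 = 0
The nim-sum is 0, so this is a P-position: the player to move is in a losing position under optimal play.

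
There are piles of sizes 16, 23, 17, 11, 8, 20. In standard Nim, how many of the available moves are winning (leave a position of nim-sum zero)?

3

Nim-sum: 16 ⊕ 23 ⊕ 17 ⊕ 11 ⊕ 8 ⊕ 20 = 1.
The overall nim-sum is X = 1. A pile of size p has a winning move iff p XOR X < p (reduce it to p XOR X).
  16: 16 XOR 1 = 17 ≥ 16 — no move.
  23: 23 XOR 1 = 22 < 23 — winning move (to 22).
  17: 17 XOR 1 = 16 < 17 — winning move (to 16).
  11: 11 XOR 1 = 10 < 11 — winning move (to 10).
  8: 8 XOR 1 = 9 ≥ 8 — no move.
  20: 20 XOR 1 = 21 ≥ 20 — no move.
That gives 3 winning moves.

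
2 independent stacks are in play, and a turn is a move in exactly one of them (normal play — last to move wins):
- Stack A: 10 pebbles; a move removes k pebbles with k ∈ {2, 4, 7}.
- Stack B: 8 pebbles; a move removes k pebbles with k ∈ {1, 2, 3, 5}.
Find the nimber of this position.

2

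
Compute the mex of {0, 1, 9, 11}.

2

The values 0, 1 are all present; 2 is the first non-negative integer missing from the set.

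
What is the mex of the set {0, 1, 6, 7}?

The values 0, 1 are all present; 2 is the first non-negative integer missing from the set.

2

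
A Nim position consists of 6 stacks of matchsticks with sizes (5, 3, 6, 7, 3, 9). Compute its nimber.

Nim-sum: 5 XOR 3 XOR 6 XOR 7 XOR 3 XOR 9 = 13.

13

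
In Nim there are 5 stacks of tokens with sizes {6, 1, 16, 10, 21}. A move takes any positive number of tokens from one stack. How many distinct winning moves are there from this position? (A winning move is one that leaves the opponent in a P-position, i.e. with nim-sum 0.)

1

Nim-sum: 6 XOR 1 XOR 16 XOR 10 XOR 21 = 8.
The overall nim-sum is X = 8. A stack of size p has a winning move iff p XOR X < p (reduce it to p XOR X).
  6: 6 XOR 8 = 14 ≥ 6 — no move.
  1: 1 XOR 8 = 9 ≥ 1 — no move.
  16: 16 XOR 8 = 24 ≥ 16 — no move.
  10: 10 XOR 8 = 2 < 10 — winning move (to 2).
  21: 21 XOR 8 = 29 ≥ 21 — no move.
That gives 1 winning move.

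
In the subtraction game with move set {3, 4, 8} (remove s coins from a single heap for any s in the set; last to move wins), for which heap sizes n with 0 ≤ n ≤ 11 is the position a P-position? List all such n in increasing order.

0, 1, 2, 7

Compute g(0), g(1), … for moves {3, 4, 8}:
k:     0  1  2  3  4  5  6  7  8  9 10 11
g(k):  0  0  0  1  1  1  2  0  2  3  1  3
The P-positions (g = 0) in 0..11 are 0, 1, 2, 7.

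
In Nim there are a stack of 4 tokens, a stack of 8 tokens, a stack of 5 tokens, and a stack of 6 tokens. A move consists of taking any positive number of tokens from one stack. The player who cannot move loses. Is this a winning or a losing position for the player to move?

Winning position

Compute the nim-sum pairwise:
4 ^ 8 = 12
12 ^ 5 = 9
9 ^ 6 = 15
The nim-sum is 15 ≠ 0, so this is an N-position: the player to move can win.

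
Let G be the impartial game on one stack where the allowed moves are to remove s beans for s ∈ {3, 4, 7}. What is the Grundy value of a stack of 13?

Compute g(0), g(1), … for moves {3, 4, 7}:
g(0) = mex{} = 0
g(1) = mex{} = 0
g(2) = mex{} = 0
g(3) = mex{0} = 1
g(4) = mex{0} = 1
g(5) = mex{0} = 1
g(6) = mex{0,1} = 2
g(7) = mex{0,1} = 2
g(8) = mex{0,1} = 2
g(9) = mex{0,1,2} = 3
g(10) = mex{1,2} = 0
g(11) = mex{1,2} = 0
g(12) = mex{1,2,3} = 0
g(13) = mex{0,2,3} = 1
So g(13) = 1.

1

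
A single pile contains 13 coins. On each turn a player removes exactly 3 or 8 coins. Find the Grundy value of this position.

0

Build the Grundy sequence with g(k) = mex{g(k−s) : s ∈ {3, 8}, s ≤ k}:
g(0) = mex{} = 0
g(1) = mex{} = 0
g(2) = mex{} = 0
g(3) = mex{0} = 1
g(4) = mex{0} = 1
g(5) = mex{0} = 1
g(6) = mex{1} = 0
g(7) = mex{1} = 0
g(8) = mex{0,1} = 2
g(9) = mex{0} = 1
g(10) = mex{0} = 1
g(11) = mex{1,2} = 0
g(12) = mex{1} = 0
g(13) = mex{1} = 0
So g(13) = 0.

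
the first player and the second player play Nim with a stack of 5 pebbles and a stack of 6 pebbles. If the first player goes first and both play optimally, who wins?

the first player wins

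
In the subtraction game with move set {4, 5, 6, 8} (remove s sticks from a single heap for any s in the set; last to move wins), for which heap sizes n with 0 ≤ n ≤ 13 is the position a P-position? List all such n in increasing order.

0, 1, 2, 3, 12, 13

Build the Grundy sequence with g(k) = mex{g(k−s) : s ∈ {4, 5, 6, 8}, s ≤ k}:
g(0) = mex{} = 0
g(1) = mex{} = 0
g(2) = mex{} = 0
g(3) = mex{} = 0
g(4) = mex{0} = 1
g(5) = mex{0} = 1
g(6) = mex{0} = 1
g(7) = mex{0} = 1
g(8) = mex{0,1} = 2
g(9) = mex{0,1} = 2
g(10) = mex{0,1} = 2
g(11) = mex{0,1} = 2
g(12) = mex{1,2} = 0
g(13) = mex{1,2} = 0
The P-positions (g = 0) in 0..13 are 0, 1, 2, 3, 12, 13.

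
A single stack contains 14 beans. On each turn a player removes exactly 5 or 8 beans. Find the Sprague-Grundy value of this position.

0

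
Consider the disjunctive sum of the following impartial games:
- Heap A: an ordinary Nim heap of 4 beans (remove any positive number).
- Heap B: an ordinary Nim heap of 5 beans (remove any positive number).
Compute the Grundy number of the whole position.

1

Heap A is a plain Nim heap of size 4, so its Grundy value is 4.
Heap B is a plain Nim heap of size 5, so its Grundy value is 5.
By the Sprague-Grundy theorem, the Grundy value of a sum of independent games is the XOR of the component values.
Combined value = 4 ⊕ 5 = 1.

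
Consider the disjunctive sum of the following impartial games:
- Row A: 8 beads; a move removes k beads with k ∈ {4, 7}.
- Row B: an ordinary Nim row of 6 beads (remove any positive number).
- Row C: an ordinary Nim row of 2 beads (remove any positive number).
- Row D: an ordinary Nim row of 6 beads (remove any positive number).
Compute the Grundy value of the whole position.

0

For row A, compute g(0), g(1), … with moves {4, 7}:
g(0) = mex{} = 0
g(1) = mex{} = 0
g(2) = mex{} = 0
g(3) = mex{} = 0
g(4) = mex{0} = 1
g(5) = mex{0} = 1
g(6) = mex{0} = 1
g(7) = mex{0} = 1
g(8) = mex{0,1} = 2
So g(8) = 2.
Row B is a plain Nim row of size 6, so its Grundy value is 6.
Row C is a plain Nim row of size 2, so its Grundy value is 2.
Row D is a plain Nim row of size 6, so its Grundy value is 6.
By the Sprague-Grundy theorem, the Grundy value of a sum of independent games is the XOR of the component values.
Combined value = 2 ⊕ 6 ⊕ 2 ⊕ 6 = 0.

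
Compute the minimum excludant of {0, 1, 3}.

2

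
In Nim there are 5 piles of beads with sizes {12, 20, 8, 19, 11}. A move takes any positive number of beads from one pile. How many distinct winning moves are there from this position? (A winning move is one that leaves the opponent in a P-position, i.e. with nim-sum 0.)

Compute the nim-sum pairwise:
12 ⊕ 20 = 24
24 ⊕ 8 = 16
16 ⊕ 19 = 3
3 ⊕ 11 = 8
The overall nim-sum is X = 8. A pile of size p has a winning move iff p XOR X < p (reduce it to p XOR X).
  12: 12 XOR 8 = 4 < 12 — winning move (to 4).
  20: 20 XOR 8 = 28 ≥ 20 — no move.
  8: 8 XOR 8 = 0 < 8 — winning move (to 0).
  19: 19 XOR 8 = 27 ≥ 19 — no move.
  11: 11 XOR 8 = 3 < 11 — winning move (to 3).
That gives 3 winning moves.

3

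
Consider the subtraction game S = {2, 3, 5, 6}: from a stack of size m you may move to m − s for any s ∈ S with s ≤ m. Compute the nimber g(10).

1

Compute g(0), g(1), … for moves {2, 3, 5, 6}:
k:     0  1  2  3  4  5  6  7  8  9 10
g(k):  0  0  1  1  2  2  3  3  0  0  1
So g(10) = 1.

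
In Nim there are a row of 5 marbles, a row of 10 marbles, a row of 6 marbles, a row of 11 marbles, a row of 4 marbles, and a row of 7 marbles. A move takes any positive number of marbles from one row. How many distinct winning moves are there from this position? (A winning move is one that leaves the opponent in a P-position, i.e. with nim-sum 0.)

3

Nim-sum: 5 ⊕ 10 ⊕ 6 ⊕ 11 ⊕ 4 ⊕ 7 = 1.
The overall nim-sum is X = 1. A row of size p has a winning move iff p XOR X < p (reduce it to p XOR X).
  5: 5 XOR 1 = 4 < 5 — winning move (to 4).
  10: 10 XOR 1 = 11 ≥ 10 — no move.
  6: 6 XOR 1 = 7 ≥ 6 — no move.
  11: 11 XOR 1 = 10 < 11 — winning move (to 10).
  4: 4 XOR 1 = 5 ≥ 4 — no move.
  7: 7 XOR 1 = 6 < 7 — winning move (to 6).
That gives 3 winning moves.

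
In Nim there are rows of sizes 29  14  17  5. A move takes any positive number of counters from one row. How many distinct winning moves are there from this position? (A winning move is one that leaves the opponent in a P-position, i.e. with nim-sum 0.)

3

Compute the nim-sum pairwise:
29 ⊕ 14 = 19
19 ⊕ 17 = 2
2 ⊕ 5 = 7
The overall nim-sum is X = 7. A row of size p has a winning move iff p XOR X < p (reduce it to p XOR X).
  29: 29 XOR 7 = 26 < 29 — winning move (to 26).
  14: 14 XOR 7 = 9 < 14 — winning move (to 9).
  17: 17 XOR 7 = 22 ≥ 17 — no move.
  5: 5 XOR 7 = 2 < 5 — winning move (to 2).
That gives 3 winning moves.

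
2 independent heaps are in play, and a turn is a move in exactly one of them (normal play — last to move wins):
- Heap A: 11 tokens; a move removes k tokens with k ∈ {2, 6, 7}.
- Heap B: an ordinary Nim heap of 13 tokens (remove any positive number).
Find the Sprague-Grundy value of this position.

12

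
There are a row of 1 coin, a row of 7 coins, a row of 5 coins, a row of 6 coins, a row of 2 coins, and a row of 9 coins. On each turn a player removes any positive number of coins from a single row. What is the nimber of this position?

14

Compute the nim-sum pairwise:
1 ^ 7 = 6
6 ^ 5 = 3
3 ^ 6 = 5
5 ^ 2 = 7
7 ^ 9 = 14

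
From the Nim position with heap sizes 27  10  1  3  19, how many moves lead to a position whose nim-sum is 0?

In binary:
  11011  (27)
  01010  (10)
  00001  (1)
  00011  (3)
  10011  (19)
  -----
  00000  (0)
The nim-sum is already 0, so every move leaves a nonzero nim-sum — there are no winning moves.

0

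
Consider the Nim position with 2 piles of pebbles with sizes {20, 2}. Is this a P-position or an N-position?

N-position

Nim-sum: 20 XOR 2 = 22.
The nim-sum is 22 ≠ 0, so this is an N-position: the player to move can win.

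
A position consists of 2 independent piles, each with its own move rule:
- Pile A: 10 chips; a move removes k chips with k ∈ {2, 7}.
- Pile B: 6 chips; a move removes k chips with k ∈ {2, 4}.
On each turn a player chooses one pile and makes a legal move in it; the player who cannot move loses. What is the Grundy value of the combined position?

Build the Grundy sequence for pile A with g(k) = mex{g(k−s) : s ∈ {2, 7}, s ≤ k}:
k:     0  1  2  3  4  5  6  7  8  9 10
g(k):  0  0  1  1  0  0  1  1  2  0  0
So g(10) = 0.
For pile B, compute g(0), g(1), … with moves {2, 4}:
k:     0  1  2  3  4  5  6
g(k):  0  0  1  1  2  2  0
So g(6) = 0.
By the Sprague-Grundy theorem, the Grundy value of a sum of independent games is the XOR of the component values.
Combined value = 0 ⊕ 0 = 0.

0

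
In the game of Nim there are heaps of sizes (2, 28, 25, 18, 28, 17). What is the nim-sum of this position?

24

Write each in binary and XOR column by column:
  00010  (2)
  11100  (28)
  11001  (25)
  10010  (18)
  11100  (28)
  10001  (17)
  -----
  11000  (24)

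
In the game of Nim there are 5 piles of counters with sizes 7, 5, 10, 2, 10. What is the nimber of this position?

Bitwise XOR of the heap sizes:
  0111  (7)
  0101  (5)
  1010  (10)
  0010  (2)
  1010  (10)
  ----
  0000  (0)

0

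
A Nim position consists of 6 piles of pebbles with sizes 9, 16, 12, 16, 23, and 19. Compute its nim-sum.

1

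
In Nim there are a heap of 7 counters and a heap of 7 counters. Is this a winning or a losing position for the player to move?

Write each in binary and XOR column by column:
  111  (7)
  111  (7)
  ---
  000  (0)
The nim-sum is 0, so this is a P-position: the player to move is in a losing position under optimal play.

Losing position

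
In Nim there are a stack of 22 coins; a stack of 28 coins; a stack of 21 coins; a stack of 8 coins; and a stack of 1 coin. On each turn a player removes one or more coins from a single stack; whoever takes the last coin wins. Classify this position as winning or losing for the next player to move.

Winning position

Nim-sum: 22 ^ 28 ^ 21 ^ 8 ^ 1 = 22.
The nim-sum is 22 ≠ 0, so this is an N-position: the player to move can win.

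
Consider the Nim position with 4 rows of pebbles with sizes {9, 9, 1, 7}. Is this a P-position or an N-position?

Nim-sum: 9 XOR 9 XOR 1 XOR 7 = 6.
The nim-sum is 6 ≠ 0, so this is an N-position: the player to move can win.

N-position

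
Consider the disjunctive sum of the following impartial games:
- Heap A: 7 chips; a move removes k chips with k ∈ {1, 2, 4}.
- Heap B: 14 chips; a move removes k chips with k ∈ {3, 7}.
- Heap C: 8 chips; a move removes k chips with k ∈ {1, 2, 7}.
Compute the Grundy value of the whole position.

2

Build the Grundy sequence for heap A with g(k) = mex{g(k−s) : s ∈ {1, 2, 4}, s ≤ k}:
g(0) = mex{} = 0
g(1) = mex{0} = 1
g(2) = mex{0,1} = 2
g(3) = mex{1,2} = 0
g(4) = mex{0,2} = 1
g(5) = mex{0,1} = 2
g(6) = mex{1,2} = 0
g(7) = mex{0,2} = 1
So g(7) = 1.
Build the Grundy sequence for heap B with g(k) = mex{g(k−s) : s ∈ {3, 7}, s ≤ k}:
g(0) = mex{} = 0
g(1) = mex{} = 0
g(2) = mex{} = 0
g(3) = mex{0} = 1
g(4) = mex{0} = 1
g(5) = mex{0} = 1
g(6) = mex{1} = 0
g(7) = mex{0,1} = 2
g(8) = mex{0,1} = 2
g(9) = mex{0} = 1
g(10) = mex{1,2} = 0
g(11) = mex{1,2} = 0
g(12) = mex{1} = 0
g(13) = mex{0} = 1
g(14) = mex{0,2} = 1
So g(14) = 1.
Grundy values for heap C (subtraction set {1, 2, 7}):
k:     0  1  2  3  4  5  6  7  8
g(k):  0  1  2  0  1  2  0  1  2
So g(8) = 2.
The value of a disjunctive sum is the nim-sum of the parts.
Combined value = 1 ⊕ 1 ⊕ 2 = 2.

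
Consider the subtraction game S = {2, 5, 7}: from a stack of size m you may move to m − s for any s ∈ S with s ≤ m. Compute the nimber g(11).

Grundy values for subtraction set {2, 5, 7}:
g(0) = mex{} = 0
g(1) = mex{} = 0
g(2) = mex{0} = 1
g(3) = mex{0} = 1
g(4) = mex{1} = 0
g(5) = mex{0,1} = 2
g(6) = mex{0} = 1
g(7) = mex{0,1,2} = 3
g(8) = mex{0,1} = 2
g(9) = mex{0,1,3} = 2
g(10) = mex{1,2} = 0
g(11) = mex{0,1,2} = 3
So g(11) = 3.

3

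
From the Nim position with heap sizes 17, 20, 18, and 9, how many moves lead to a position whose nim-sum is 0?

In binary:
  10001  (17)
  10100  (20)
  10010  (18)
  01001  (9)
  -----
  11110  (30)
The overall nim-sum is X = 30. A heap of size p has a winning move iff p XOR X < p (reduce it to p XOR X).
  17: 17 XOR 30 = 15 < 17 — winning move (to 15).
  20: 20 XOR 30 = 10 < 20 — winning move (to 10).
  18: 18 XOR 30 = 12 < 18 — winning move (to 12).
  9: 9 XOR 30 = 23 ≥ 9 — no move.
That gives 3 winning moves.

3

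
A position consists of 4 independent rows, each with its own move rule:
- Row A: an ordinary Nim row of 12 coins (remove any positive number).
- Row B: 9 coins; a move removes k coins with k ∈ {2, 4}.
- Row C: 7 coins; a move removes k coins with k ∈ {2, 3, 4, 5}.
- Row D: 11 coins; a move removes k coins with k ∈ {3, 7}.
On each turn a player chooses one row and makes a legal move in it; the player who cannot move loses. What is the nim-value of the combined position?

Row A is a plain Nim row of size 12, so its Grundy value is 12.
Grundy values for row B (subtraction set {2, 4}):
g(0) = mex{} = 0
g(1) = mex{} = 0
g(2) = mex{0} = 1
g(3) = mex{0} = 1
g(4) = mex{0,1} = 2
g(5) = mex{0,1} = 2
g(6) = mex{1,2} = 0
g(7) = mex{1,2} = 0
g(8) = mex{0,2} = 1
g(9) = mex{0,2} = 1
So g(9) = 1.
Build the Grundy sequence for row C with g(k) = mex{g(k−s) : s ∈ {2, 3, 4, 5}, s ≤ k}:
k:     0  1  2  3  4  5  6  7
g(k):  0  0  1  1  2  2  3  0
So g(7) = 0.
Build the Grundy sequence for row D with g(k) = mex{g(k−s) : s ∈ {3, 7}, s ≤ k}:
k:     0  1  2  3  4  5  6  7  8  9 10 11
g(k):  0  0  0  1  1  1  0  2  2  1  0  0
So g(11) = 0.
The value of a disjunctive sum is the nim-sum of the parts.
Combined value = 12 XOR 1 XOR 0 XOR 0 = 13.

13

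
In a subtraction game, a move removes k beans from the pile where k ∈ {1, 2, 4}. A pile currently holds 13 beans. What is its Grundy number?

1

Build the Grundy sequence with g(k) = mex{g(k−s) : s ∈ {1, 2, 4}, s ≤ k}:
g(0) = mex{} = 0
g(1) = mex{0} = 1
g(2) = mex{0,1} = 2
g(3) = mex{1,2} = 0
g(4) = mex{0,2} = 1
g(5) = mex{0,1} = 2
g(6) = mex{1,2} = 0
g(7) = mex{0,2} = 1
g(8) = mex{0,1} = 2
g(9) = mex{1,2} = 0
g(10) = mex{0,2} = 1
g(11) = mex{0,1} = 2
g(12) = mex{1,2} = 0
g(13) = mex{0,2} = 1
So g(13) = 1.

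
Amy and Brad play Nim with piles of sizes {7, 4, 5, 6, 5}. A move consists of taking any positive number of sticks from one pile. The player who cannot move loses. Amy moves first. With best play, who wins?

Amy wins

Compute the nim-sum pairwise:
7 ^ 4 = 3
3 ^ 5 = 6
6 ^ 6 = 0
0 ^ 5 = 5
The nim-sum is 5 ≠ 0, so this is an N-position: the player to move can win; Amy has a winning move.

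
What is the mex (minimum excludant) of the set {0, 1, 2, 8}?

3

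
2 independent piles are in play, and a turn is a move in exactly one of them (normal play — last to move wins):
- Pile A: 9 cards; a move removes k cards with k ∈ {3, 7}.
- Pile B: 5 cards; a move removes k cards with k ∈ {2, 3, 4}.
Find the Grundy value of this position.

Grundy values for pile A (subtraction set {3, 7}):
k:     0  1  2  3  4  5  6  7  8  9
g(k):  0  0  0  1  1  1  0  2  2  1
So g(9) = 1.
Build the Grundy sequence for pile B with g(k) = mex{g(k−s) : s ∈ {2, 3, 4}, s ≤ k}:
g(0) = mex{} = 0
g(1) = mex{} = 0
g(2) = mex{0} = 1
g(3) = mex{0} = 1
g(4) = mex{0,1} = 2
g(5) = mex{0,1} = 2
So g(5) = 2.
The value of a disjunctive sum is the nim-sum of the parts.
Combined value = 1 XOR 2 = 3.

3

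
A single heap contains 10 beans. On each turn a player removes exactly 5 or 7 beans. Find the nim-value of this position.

Build the Grundy sequence with g(k) = mex{g(k−s) : s ∈ {5, 7}, s ≤ k}:
g(0) = mex{} = 0
g(1) = mex{} = 0
g(2) = mex{} = 0
g(3) = mex{} = 0
g(4) = mex{} = 0
g(5) = mex{0} = 1
g(6) = mex{0} = 1
g(7) = mex{0} = 1
g(8) = mex{0} = 1
g(9) = mex{0} = 1
g(10) = mex{0,1} = 2
So g(10) = 2.

2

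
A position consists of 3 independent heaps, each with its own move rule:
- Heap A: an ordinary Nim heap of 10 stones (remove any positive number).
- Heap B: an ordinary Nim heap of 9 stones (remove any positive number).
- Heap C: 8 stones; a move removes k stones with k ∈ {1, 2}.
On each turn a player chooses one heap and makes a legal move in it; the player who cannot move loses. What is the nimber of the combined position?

1

Heap A is a plain Nim heap of size 10, so its Grundy value is 10.
Heap B is a plain Nim heap of size 9, so its Grundy value is 9.
Grundy values for heap C (subtraction set {1, 2}):
k:     0  1  2  3  4  5  6  7  8
g(k):  0  1  2  0  1  2  0  1  2
So g(8) = 2.
The value of a disjunctive sum is the nim-sum of the parts.
Combined value = 10 XOR 9 XOR 2 = 1.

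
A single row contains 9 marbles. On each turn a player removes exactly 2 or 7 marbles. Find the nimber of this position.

0

Compute g(0), g(1), … for moves {2, 7}:
k:     0  1  2  3  4  5  6  7  8  9
g(k):  0  0  1  1  0  0  1  1  2  0
So g(9) = 0.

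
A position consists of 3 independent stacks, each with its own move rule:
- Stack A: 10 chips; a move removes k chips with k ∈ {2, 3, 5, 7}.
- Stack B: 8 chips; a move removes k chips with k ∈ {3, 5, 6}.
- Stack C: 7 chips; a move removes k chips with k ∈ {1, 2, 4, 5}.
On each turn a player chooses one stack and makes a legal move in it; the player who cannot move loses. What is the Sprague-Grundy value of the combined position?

Build the Grundy sequence for stack A with g(k) = mex{g(k−s) : s ∈ {2, 3, 5, 7}, s ≤ k}:
g(0) = mex{} = 0
g(1) = mex{} = 0
g(2) = mex{0} = 1
g(3) = mex{0} = 1
g(4) = mex{0,1} = 2
g(5) = mex{0,1} = 2
g(6) = mex{0,1,2} = 3
g(7) = mex{0,1,2} = 3
g(8) = mex{0,1,2,3} = 4
g(9) = mex{1,2,3} = 0
g(10) = mex{1,2,3,4} = 0
So g(10) = 0.
Grundy values for stack B (subtraction set {3, 5, 6}):
g(0) = mex{} = 0
g(1) = mex{} = 0
g(2) = mex{} = 0
g(3) = mex{0} = 1
g(4) = mex{0} = 1
g(5) = mex{0} = 1
g(6) = mex{0,1} = 2
g(7) = mex{0,1} = 2
g(8) = mex{0,1} = 2
So g(8) = 2.
Grundy values for stack C (subtraction set {1, 2, 4, 5}):
k:     0  1  2  3  4  5  6  7
g(k):  0  1  2  0  1  2  0  1
So g(7) = 1.
The value of a disjunctive sum is the nim-sum of the parts.
Combined value = 0 XOR 2 XOR 1 = 3.

3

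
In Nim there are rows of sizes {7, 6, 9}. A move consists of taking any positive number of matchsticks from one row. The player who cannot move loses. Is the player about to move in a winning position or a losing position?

Compute the nim-sum pairwise:
7 ⊕ 6 = 1
1 ⊕ 9 = 8
The nim-sum is 8 ≠ 0, so this is an N-position: the player to move can win.

Winning position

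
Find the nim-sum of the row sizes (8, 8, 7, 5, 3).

1

Bitwise XOR of the heap sizes:
  1000  (8)
  1000  (8)
  0111  (7)
  0101  (5)
  0011  (3)
  ----
  0001  (1)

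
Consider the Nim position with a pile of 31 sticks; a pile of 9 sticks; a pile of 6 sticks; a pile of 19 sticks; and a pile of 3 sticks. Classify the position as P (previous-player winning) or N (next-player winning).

Nim-sum: 31 XOR 9 XOR 6 XOR 19 XOR 3 = 0.
The nim-sum is 0, so this is a P-position: the player to move is in a losing position under optimal play.

P-position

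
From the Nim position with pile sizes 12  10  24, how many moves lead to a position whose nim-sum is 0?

Bitwise XOR of the heap sizes:
  01100  (12)
  01010  (10)
  11000  (24)
  -----
  11110  (30)
The overall nim-sum is X = 30. A pile of size p has a winning move iff p XOR X < p (reduce it to p XOR X).
  12: 12 XOR 30 = 18 ≥ 12 — no move.
  10: 10 XOR 30 = 20 ≥ 10 — no move.
  24: 24 XOR 30 = 6 < 24 — winning move (to 6).
That gives 1 winning move.

1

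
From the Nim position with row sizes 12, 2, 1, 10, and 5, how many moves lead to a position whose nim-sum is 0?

Write each in binary and XOR column by column:
  1100  (12)
  0010  (2)
  0001  (1)
  1010  (10)
  0101  (5)
  ----
  0000  (0)
The nim-sum is already 0, so every move leaves a nonzero nim-sum — there are no winning moves.

0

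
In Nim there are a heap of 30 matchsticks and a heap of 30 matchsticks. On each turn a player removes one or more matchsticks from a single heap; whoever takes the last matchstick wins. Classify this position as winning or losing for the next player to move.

Losing position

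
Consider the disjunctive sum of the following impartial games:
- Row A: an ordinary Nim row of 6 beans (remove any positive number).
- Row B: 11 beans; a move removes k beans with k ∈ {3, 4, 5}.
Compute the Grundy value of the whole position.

7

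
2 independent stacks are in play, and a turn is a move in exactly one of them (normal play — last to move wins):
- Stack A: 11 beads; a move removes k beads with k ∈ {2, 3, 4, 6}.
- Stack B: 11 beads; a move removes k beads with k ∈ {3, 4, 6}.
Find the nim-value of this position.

1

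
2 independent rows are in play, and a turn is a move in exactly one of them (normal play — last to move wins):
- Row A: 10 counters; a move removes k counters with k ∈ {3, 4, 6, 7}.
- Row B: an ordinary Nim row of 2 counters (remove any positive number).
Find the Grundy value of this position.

2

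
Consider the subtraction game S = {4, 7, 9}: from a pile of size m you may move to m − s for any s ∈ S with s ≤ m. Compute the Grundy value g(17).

1

Grundy values for subtraction set {4, 7, 9}:
k:     0  1  2  3  4  5  6  7  8  9 10 11 12 13 14 15 16 17
g(k):  0  0  0  0  1  1  1  1  2  2  2  2  3  0  0  0  0  1
So g(17) = 1.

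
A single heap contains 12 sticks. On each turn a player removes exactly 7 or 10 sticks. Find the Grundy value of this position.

1

Build the Grundy sequence with g(k) = mex{g(k−s) : s ∈ {7, 10}, s ≤ k}:
k:     0  1  2  3  4  5  6  7  8  9 10 11 12
g(k):  0  0  0  0  0  0  0  1  1  1  1  1  1
So g(12) = 1.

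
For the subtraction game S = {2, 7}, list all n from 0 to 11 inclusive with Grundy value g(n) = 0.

0, 1, 4, 5, 9, 10

Grundy values for subtraction set {2, 7}:
k:     0  1  2  3  4  5  6  7  8  9 10 11
g(k):  0  0  1  1  0  0  1  1  2  0  0  1
The P-positions (g = 0) in 0..11 are 0, 1, 4, 5, 9, 10.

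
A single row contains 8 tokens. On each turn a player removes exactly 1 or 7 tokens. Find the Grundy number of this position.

0

Grundy values for subtraction set {1, 7}:
k:     0  1  2  3  4  5  6  7  8
g(k):  0  1  0  1  0  1  0  1  0
So g(8) = 0.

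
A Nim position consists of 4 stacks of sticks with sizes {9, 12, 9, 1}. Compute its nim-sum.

13

In binary:
  1001  (9)
  1100  (12)
  1001  (9)
  0001  (1)
  ----
  1101  (13)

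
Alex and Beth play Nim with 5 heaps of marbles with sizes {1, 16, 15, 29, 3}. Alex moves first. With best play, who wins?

Beth wins

Write each in binary and XOR column by column:
  00001  (1)
  10000  (16)
  01111  (15)
  11101  (29)
  00011  (3)
  -----
  00000  (0)
The nim-sum is 0, so this is a P-position: the player to move is in a losing position under optimal play; Alex is about to move from it and so loses — Beth wins.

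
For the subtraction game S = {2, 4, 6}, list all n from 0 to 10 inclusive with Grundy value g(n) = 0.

0, 1, 8, 9

Grundy values for subtraction set {2, 4, 6}:
g(0) = mex{} = 0
g(1) = mex{} = 0
g(2) = mex{0} = 1
g(3) = mex{0} = 1
g(4) = mex{0,1} = 2
g(5) = mex{0,1} = 2
g(6) = mex{0,1,2} = 3
g(7) = mex{0,1,2} = 3
g(8) = mex{1,2,3} = 0
g(9) = mex{1,2,3} = 0
g(10) = mex{0,2,3} = 1
The P-positions (g = 0) in 0..10 are 0, 1, 8, 9.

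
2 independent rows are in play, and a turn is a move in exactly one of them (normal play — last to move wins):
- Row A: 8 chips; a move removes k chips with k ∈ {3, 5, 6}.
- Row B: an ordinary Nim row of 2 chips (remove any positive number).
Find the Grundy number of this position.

Build the Grundy sequence for row A with g(k) = mex{g(k−s) : s ∈ {3, 5, 6}, s ≤ k}:
k:     0  1  2  3  4  5  6  7  8
g(k):  0  0  0  1  1  1  2  2  2
So g(8) = 2.
Row B is a plain Nim row of size 2, so its Grundy value is 2.
The value of a disjunctive sum is the nim-sum of the parts.
Combined value = 2 ⊕ 2 = 0.

0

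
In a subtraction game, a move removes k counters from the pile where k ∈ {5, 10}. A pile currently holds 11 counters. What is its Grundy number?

2

Build the Grundy sequence with g(k) = mex{g(k−s) : s ∈ {5, 10}, s ≤ k}:
k:     0  1  2  3  4  5  6  7  8  9 10 11
g(k):  0  0  0  0  0  1  1  1  1  1  2  2
So g(11) = 2.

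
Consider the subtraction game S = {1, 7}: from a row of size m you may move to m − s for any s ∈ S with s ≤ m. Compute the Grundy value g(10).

0

Grundy values for subtraction set {1, 7}:
g(0) = mex{} = 0
g(1) = mex{0} = 1
g(2) = mex{1} = 0
g(3) = mex{0} = 1
g(4) = mex{1} = 0
g(5) = mex{0} = 1
g(6) = mex{1} = 0
g(7) = mex{0} = 1
g(8) = mex{1} = 0
g(9) = mex{0} = 1
g(10) = mex{1} = 0
So g(10) = 0.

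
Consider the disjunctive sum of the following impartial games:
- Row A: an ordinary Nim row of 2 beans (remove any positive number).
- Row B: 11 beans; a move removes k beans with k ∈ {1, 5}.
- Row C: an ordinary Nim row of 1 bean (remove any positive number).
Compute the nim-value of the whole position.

Row A is a plain Nim row of size 2, so its Grundy value is 2.
Build the Grundy sequence for row B with g(k) = mex{g(k−s) : s ∈ {1, 5}, s ≤ k}:
k:     0  1  2  3  4  5  6  7  8  9 10 11
g(k):  0  1  0  1  0  1  0  1  0  1  0  1
So g(11) = 1.
Row C is a plain Nim row of size 1, so its Grundy value is 1.
By the Sprague-Grundy theorem, the Grundy value of a sum of independent games is the XOR of the component values.
Combined value = 2 XOR 1 XOR 1 = 2.

2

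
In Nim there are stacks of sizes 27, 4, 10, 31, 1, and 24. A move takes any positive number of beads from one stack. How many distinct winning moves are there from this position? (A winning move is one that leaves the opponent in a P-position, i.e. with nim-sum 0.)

Nim-sum: 27 ^ 4 ^ 10 ^ 31 ^ 1 ^ 24 = 19.
The overall nim-sum is X = 19. A stack of size p has a winning move iff p XOR X < p (reduce it to p XOR X).
  27: 27 XOR 19 = 8 < 27 — winning move (to 8).
  4: 4 XOR 19 = 23 ≥ 4 — no move.
  10: 10 XOR 19 = 25 ≥ 10 — no move.
  31: 31 XOR 19 = 12 < 31 — winning move (to 12).
  1: 1 XOR 19 = 18 ≥ 1 — no move.
  24: 24 XOR 19 = 11 < 24 — winning move (to 11).
That gives 3 winning moves.

3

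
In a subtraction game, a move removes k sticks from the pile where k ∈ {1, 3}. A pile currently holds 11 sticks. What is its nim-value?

1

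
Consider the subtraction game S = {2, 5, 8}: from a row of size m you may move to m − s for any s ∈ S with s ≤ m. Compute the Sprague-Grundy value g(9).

Build the Grundy sequence with g(k) = mex{g(k−s) : s ∈ {2, 5, 8}, s ≤ k}:
k:     0  1  2  3  4  5  6  7  8  9
g(k):  0  0  1  1  0  2  1  0  2  1
So g(9) = 1.

1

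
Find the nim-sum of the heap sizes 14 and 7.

Bitwise XOR of the heap sizes:
  1110  (14)
  0111  (7)
  ----
  1001  (9)

9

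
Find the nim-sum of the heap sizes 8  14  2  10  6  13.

5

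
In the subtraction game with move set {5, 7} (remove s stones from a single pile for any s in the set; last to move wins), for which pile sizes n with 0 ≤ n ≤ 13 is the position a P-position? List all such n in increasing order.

0, 1, 2, 3, 4, 12, 13

Build the Grundy sequence with g(k) = mex{g(k−s) : s ∈ {5, 7}, s ≤ k}:
k:     0  1  2  3  4  5  6  7  8  9 10 11 12 13
g(k):  0  0  0  0  0  1  1  1  1  1  2  2  0  0
The P-positions (g = 0) in 0..13 are 0, 1, 2, 3, 4, 12, 13.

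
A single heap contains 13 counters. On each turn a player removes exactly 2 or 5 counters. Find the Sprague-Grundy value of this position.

Build the Grundy sequence with g(k) = mex{g(k−s) : s ∈ {2, 5}, s ≤ k}:
g(0) = mex{} = 0
g(1) = mex{} = 0
g(2) = mex{0} = 1
g(3) = mex{0} = 1
g(4) = mex{1} = 0
g(5) = mex{0,1} = 2
g(6) = mex{0} = 1
g(7) = mex{1,2} = 0
g(8) = mex{1} = 0
g(9) = mex{0} = 1
g(10) = mex{0,2} = 1
g(11) = mex{1} = 0
g(12) = mex{0,1} = 2
g(13) = mex{0} = 1
So g(13) = 1.

1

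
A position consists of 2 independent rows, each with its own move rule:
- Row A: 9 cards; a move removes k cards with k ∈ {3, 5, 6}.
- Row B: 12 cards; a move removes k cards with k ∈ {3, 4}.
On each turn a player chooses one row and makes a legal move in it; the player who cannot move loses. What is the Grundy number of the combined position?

Build the Grundy sequence for row A with g(k) = mex{g(k−s) : s ∈ {3, 5, 6}, s ≤ k}:
g(0) = mex{} = 0
g(1) = mex{} = 0
g(2) = mex{} = 0
g(3) = mex{0} = 1
g(4) = mex{0} = 1
g(5) = mex{0} = 1
g(6) = mex{0,1} = 2
g(7) = mex{0,1} = 2
g(8) = mex{0,1} = 2
g(9) = mex{1,2} = 0
So g(9) = 0.
Grundy values for row B (subtraction set {3, 4}):
g(0) = mex{} = 0
g(1) = mex{} = 0
g(2) = mex{} = 0
g(3) = mex{0} = 1
g(4) = mex{0} = 1
g(5) = mex{0} = 1
g(6) = mex{0,1} = 2
g(7) = mex{1} = 0
g(8) = mex{1} = 0
g(9) = mex{1,2} = 0
g(10) = mex{0,2} = 1
g(11) = mex{0} = 1
g(12) = mex{0} = 1
So g(12) = 1.
By the Sprague-Grundy theorem, the Grundy value of a sum of independent games is the XOR of the component values.
Combined value = 0 ⊕ 1 = 1.

1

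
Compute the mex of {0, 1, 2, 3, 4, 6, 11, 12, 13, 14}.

5

The values 0, 1, 2, 3, 4 are all present; 5 is the first non-negative integer missing from the set.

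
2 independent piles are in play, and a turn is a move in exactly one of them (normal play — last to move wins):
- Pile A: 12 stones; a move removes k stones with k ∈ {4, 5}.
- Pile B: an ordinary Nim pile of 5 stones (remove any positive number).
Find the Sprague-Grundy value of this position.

For pile A, compute g(0), g(1), … with moves {4, 5}:
k:     0  1  2  3  4  5  6  7  8  9 10 11 12
g(k):  0  0  0  0  1  1  1  1  2  0  0  0  0
So g(12) = 0.
Pile B is a plain Nim pile of size 5, so its Grundy value is 5.
The value of a disjunctive sum is the nim-sum of the parts.
Combined value = 0 ⊕ 5 = 5.

5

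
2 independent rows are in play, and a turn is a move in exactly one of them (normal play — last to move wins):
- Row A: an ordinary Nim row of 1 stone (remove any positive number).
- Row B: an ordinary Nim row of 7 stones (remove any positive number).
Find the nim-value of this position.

Row A is a plain Nim row of size 1, so its Grundy value is 1.
Row B is a plain Nim row of size 7, so its Grundy value is 7.
The value of a disjunctive sum is the nim-sum of the parts.
Combined value = 1 XOR 7 = 6.

6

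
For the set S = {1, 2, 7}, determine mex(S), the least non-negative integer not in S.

0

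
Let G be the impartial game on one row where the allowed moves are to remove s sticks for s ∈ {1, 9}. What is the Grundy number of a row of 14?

0

Grundy values for subtraction set {1, 9}:
k:     0  1  2  3  4  5  6  7  8  9 10 11 12 13 14
g(k):  0  1  0  1  0  1  0  1  0  1  0  1  0  1  0
So g(14) = 0.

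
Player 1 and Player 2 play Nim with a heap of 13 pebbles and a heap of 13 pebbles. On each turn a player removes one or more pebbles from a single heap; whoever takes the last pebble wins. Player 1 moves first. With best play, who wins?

Player 2 wins

Write each in binary and XOR column by column:
  1101  (13)
  1101  (13)
  ----
  0000  (0)
The nim-sum is 0, so this is a P-position: the player to move is in a losing position under optimal play; Player 1 is about to move from it and so loses — Player 2 wins.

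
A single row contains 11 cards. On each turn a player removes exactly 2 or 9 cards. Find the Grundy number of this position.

0

Grundy values for subtraction set {2, 9}:
g(0) = mex{} = 0
g(1) = mex{} = 0
g(2) = mex{0} = 1
g(3) = mex{0} = 1
g(4) = mex{1} = 0
g(5) = mex{1} = 0
g(6) = mex{0} = 1
g(7) = mex{0} = 1
g(8) = mex{1} = 0
g(9) = mex{0,1} = 2
g(10) = mex{0} = 1
g(11) = mex{1,2} = 0
So g(11) = 0.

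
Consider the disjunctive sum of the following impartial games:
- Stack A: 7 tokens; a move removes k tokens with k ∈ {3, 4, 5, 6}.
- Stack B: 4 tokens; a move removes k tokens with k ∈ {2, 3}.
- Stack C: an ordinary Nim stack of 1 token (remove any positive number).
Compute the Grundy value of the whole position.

1

Build the Grundy sequence for stack A with g(k) = mex{g(k−s) : s ∈ {3, 4, 5, 6}, s ≤ k}:
g(0) = mex{} = 0
g(1) = mex{} = 0
g(2) = mex{} = 0
g(3) = mex{0} = 1
g(4) = mex{0} = 1
g(5) = mex{0} = 1
g(6) = mex{0,1} = 2
g(7) = mex{0,1} = 2
So g(7) = 2.
Build the Grundy sequence for stack B with g(k) = mex{g(k−s) : s ∈ {2, 3}, s ≤ k}:
k:     0  1  2  3  4
g(k):  0  0  1  1  2
So g(4) = 2.
Stack C is a plain Nim stack of size 1, so its Grundy value is 1.
By the Sprague-Grundy theorem, the Grundy value of a sum of independent games is the XOR of the component values.
Combined value = 2 XOR 2 XOR 1 = 1.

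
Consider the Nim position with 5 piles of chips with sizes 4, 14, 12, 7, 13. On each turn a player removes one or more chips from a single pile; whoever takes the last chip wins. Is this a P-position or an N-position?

Compute the nim-sum pairwise:
4 ⊕ 14 = 10
10 ⊕ 12 = 6
6 ⊕ 7 = 1
1 ⊕ 13 = 12
The nim-sum is 12 ≠ 0, so this is an N-position: the player to move can win.

N-position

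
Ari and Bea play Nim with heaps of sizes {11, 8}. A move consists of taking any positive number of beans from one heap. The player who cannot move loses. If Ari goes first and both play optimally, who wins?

Ari wins

Compute the nim-sum pairwise:
11 ^ 8 = 3
The nim-sum is 3 ≠ 0, so this is an N-position: the player to move can win; Ari has a winning move.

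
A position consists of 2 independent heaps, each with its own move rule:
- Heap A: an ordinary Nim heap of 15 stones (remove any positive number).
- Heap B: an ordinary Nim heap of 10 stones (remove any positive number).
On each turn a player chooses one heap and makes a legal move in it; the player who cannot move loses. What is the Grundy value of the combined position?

5

Heap A is a plain Nim heap of size 15, so its Grundy value is 15.
Heap B is a plain Nim heap of size 10, so its Grundy value is 10.
The value of a disjunctive sum is the nim-sum of the parts.
Combined value = 15 ⊕ 10 = 5.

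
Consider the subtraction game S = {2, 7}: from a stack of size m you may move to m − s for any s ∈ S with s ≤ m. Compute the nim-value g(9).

Grundy values for subtraction set {2, 7}:
g(0) = mex{} = 0
g(1) = mex{} = 0
g(2) = mex{0} = 1
g(3) = mex{0} = 1
g(4) = mex{1} = 0
g(5) = mex{1} = 0
g(6) = mex{0} = 1
g(7) = mex{0} = 1
g(8) = mex{0,1} = 2
g(9) = mex{1} = 0
So g(9) = 0.

0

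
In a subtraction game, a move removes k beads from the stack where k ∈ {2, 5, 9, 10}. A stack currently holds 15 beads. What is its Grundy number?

Grundy values for subtraction set {2, 5, 9, 10}:
k:     0  1  2  3  4  5  6  7  8  9 10 11 12 13 14 15
g(k):  0  0  1  1  0  2  1  0  0  1  1  2  2  3  3  0
So g(15) = 0.

0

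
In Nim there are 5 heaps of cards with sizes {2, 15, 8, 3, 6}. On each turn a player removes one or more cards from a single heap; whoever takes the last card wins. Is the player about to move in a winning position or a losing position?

Losing position

In binary:
  0010  (2)
  1111  (15)
  1000  (8)
  0011  (3)
  0110  (6)
  ----
  0000  (0)
The nim-sum is 0, so this is a P-position: the player to move is in a losing position under optimal play.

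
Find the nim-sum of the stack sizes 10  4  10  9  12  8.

9

Write each in binary and XOR column by column:
  1010  (10)
  0100  (4)
  1010  (10)
  1001  (9)
  1100  (12)
  1000  (8)
  ----
  1001  (9)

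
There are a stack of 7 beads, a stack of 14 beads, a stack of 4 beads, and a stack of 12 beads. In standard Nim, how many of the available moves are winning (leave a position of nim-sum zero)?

1

Bitwise XOR of the heap sizes:
  0111  (7)
  1110  (14)
  0100  (4)
  1100  (12)
  ----
  0001  (1)
The overall nim-sum is X = 1. A stack of size p has a winning move iff p XOR X < p (reduce it to p XOR X).
  7: 7 XOR 1 = 6 < 7 — winning move (to 6).
  14: 14 XOR 1 = 15 ≥ 14 — no move.
  4: 4 XOR 1 = 5 ≥ 4 — no move.
  12: 12 XOR 1 = 13 ≥ 12 — no move.
That gives 1 winning move.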